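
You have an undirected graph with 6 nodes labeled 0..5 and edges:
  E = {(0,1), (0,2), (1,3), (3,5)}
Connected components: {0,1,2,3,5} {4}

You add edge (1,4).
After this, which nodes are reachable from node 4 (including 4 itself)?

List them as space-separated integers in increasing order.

Before: nodes reachable from 4: {4}
Adding (1,4): merges 4's component with another. Reachability grows.
After: nodes reachable from 4: {0,1,2,3,4,5}

Answer: 0 1 2 3 4 5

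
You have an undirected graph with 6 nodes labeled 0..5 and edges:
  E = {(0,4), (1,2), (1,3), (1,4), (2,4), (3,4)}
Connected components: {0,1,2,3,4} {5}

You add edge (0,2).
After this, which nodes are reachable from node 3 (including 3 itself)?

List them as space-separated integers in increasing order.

Before: nodes reachable from 3: {0,1,2,3,4}
Adding (0,2): both endpoints already in same component. Reachability from 3 unchanged.
After: nodes reachable from 3: {0,1,2,3,4}

Answer: 0 1 2 3 4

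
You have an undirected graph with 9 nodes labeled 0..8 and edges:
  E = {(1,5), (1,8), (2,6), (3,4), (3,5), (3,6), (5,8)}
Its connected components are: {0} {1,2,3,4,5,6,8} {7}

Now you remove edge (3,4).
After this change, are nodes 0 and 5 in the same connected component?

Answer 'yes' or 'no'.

Answer: no

Derivation:
Initial components: {0} {1,2,3,4,5,6,8} {7}
Removing edge (3,4): it was a bridge — component count 3 -> 4.
New components: {0} {1,2,3,5,6,8} {4} {7}
Are 0 and 5 in the same component? no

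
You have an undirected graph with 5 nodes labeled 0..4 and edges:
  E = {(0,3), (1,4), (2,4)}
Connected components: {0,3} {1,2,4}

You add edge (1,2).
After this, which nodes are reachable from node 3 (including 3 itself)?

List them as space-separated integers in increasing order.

Before: nodes reachable from 3: {0,3}
Adding (1,2): both endpoints already in same component. Reachability from 3 unchanged.
After: nodes reachable from 3: {0,3}

Answer: 0 3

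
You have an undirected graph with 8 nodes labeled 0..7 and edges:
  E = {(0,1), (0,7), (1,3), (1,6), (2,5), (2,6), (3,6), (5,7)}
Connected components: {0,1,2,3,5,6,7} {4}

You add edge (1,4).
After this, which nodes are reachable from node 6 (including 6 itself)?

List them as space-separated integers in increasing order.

Before: nodes reachable from 6: {0,1,2,3,5,6,7}
Adding (1,4): merges 6's component with another. Reachability grows.
After: nodes reachable from 6: {0,1,2,3,4,5,6,7}

Answer: 0 1 2 3 4 5 6 7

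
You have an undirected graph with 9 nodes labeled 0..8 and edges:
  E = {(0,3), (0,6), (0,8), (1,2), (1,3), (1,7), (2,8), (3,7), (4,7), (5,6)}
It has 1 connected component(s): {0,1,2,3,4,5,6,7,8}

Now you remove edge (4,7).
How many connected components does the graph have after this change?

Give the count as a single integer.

Answer: 2

Derivation:
Initial component count: 1
Remove (4,7): it was a bridge. Count increases: 1 -> 2.
  After removal, components: {0,1,2,3,5,6,7,8} {4}
New component count: 2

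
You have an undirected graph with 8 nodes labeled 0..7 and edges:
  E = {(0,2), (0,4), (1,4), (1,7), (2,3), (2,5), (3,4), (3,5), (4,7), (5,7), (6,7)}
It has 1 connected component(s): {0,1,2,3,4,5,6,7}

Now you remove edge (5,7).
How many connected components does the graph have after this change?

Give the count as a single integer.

Answer: 1

Derivation:
Initial component count: 1
Remove (5,7): not a bridge. Count unchanged: 1.
  After removal, components: {0,1,2,3,4,5,6,7}
New component count: 1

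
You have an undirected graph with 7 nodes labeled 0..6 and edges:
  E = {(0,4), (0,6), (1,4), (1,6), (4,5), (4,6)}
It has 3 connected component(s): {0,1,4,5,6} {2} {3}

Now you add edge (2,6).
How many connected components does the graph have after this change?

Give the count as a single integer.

Answer: 2

Derivation:
Initial component count: 3
Add (2,6): merges two components. Count decreases: 3 -> 2.
New component count: 2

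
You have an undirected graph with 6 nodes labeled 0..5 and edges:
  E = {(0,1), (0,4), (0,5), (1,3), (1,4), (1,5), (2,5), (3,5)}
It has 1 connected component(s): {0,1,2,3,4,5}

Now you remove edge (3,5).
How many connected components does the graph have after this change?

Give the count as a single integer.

Initial component count: 1
Remove (3,5): not a bridge. Count unchanged: 1.
  After removal, components: {0,1,2,3,4,5}
New component count: 1

Answer: 1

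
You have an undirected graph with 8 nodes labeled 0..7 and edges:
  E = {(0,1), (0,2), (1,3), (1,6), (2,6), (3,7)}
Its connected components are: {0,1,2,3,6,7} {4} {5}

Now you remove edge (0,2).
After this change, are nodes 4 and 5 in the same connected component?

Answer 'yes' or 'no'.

Answer: no

Derivation:
Initial components: {0,1,2,3,6,7} {4} {5}
Removing edge (0,2): not a bridge — component count unchanged at 3.
New components: {0,1,2,3,6,7} {4} {5}
Are 4 and 5 in the same component? no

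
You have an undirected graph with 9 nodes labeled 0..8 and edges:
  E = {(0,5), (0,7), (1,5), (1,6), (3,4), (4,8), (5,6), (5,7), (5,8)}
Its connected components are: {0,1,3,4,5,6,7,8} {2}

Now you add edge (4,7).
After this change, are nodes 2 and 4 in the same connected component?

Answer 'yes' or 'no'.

Answer: no

Derivation:
Initial components: {0,1,3,4,5,6,7,8} {2}
Adding edge (4,7): both already in same component {0,1,3,4,5,6,7,8}. No change.
New components: {0,1,3,4,5,6,7,8} {2}
Are 2 and 4 in the same component? no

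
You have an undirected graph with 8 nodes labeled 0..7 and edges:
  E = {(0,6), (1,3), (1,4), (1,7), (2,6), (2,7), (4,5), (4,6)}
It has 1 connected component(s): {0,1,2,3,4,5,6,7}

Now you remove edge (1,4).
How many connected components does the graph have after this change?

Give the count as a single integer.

Initial component count: 1
Remove (1,4): not a bridge. Count unchanged: 1.
  After removal, components: {0,1,2,3,4,5,6,7}
New component count: 1

Answer: 1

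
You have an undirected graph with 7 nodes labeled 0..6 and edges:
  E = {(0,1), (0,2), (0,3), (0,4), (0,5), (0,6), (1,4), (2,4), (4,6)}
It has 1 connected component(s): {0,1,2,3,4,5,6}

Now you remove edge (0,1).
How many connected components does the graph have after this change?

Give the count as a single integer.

Initial component count: 1
Remove (0,1): not a bridge. Count unchanged: 1.
  After removal, components: {0,1,2,3,4,5,6}
New component count: 1

Answer: 1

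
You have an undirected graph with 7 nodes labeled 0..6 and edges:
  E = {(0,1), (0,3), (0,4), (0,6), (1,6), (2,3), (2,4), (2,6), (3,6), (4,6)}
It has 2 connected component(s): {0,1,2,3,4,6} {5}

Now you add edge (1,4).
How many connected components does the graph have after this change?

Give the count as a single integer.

Answer: 2

Derivation:
Initial component count: 2
Add (1,4): endpoints already in same component. Count unchanged: 2.
New component count: 2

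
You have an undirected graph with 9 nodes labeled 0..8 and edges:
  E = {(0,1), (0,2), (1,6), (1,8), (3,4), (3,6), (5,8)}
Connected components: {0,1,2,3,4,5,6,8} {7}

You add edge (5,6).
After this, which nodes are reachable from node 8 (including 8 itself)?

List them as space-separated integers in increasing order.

Before: nodes reachable from 8: {0,1,2,3,4,5,6,8}
Adding (5,6): both endpoints already in same component. Reachability from 8 unchanged.
After: nodes reachable from 8: {0,1,2,3,4,5,6,8}

Answer: 0 1 2 3 4 5 6 8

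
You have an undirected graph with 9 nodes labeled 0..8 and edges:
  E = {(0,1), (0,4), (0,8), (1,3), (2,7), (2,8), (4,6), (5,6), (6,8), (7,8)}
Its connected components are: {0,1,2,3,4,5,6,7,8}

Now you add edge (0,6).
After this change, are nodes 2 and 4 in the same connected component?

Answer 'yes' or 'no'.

Initial components: {0,1,2,3,4,5,6,7,8}
Adding edge (0,6): both already in same component {0,1,2,3,4,5,6,7,8}. No change.
New components: {0,1,2,3,4,5,6,7,8}
Are 2 and 4 in the same component? yes

Answer: yes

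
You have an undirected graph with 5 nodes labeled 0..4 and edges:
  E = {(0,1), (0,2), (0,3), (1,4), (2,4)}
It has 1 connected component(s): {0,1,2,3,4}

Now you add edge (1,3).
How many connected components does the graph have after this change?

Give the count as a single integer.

Initial component count: 1
Add (1,3): endpoints already in same component. Count unchanged: 1.
New component count: 1

Answer: 1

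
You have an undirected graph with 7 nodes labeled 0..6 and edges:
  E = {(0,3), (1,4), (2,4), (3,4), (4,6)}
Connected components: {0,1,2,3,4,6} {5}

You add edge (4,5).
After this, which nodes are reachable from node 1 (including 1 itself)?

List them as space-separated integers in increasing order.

Answer: 0 1 2 3 4 5 6

Derivation:
Before: nodes reachable from 1: {0,1,2,3,4,6}
Adding (4,5): merges 1's component with another. Reachability grows.
After: nodes reachable from 1: {0,1,2,3,4,5,6}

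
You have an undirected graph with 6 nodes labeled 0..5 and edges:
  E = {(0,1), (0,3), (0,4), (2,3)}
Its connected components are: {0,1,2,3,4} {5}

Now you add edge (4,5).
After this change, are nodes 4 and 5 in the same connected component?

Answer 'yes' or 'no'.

Answer: yes

Derivation:
Initial components: {0,1,2,3,4} {5}
Adding edge (4,5): merges {0,1,2,3,4} and {5}.
New components: {0,1,2,3,4,5}
Are 4 and 5 in the same component? yes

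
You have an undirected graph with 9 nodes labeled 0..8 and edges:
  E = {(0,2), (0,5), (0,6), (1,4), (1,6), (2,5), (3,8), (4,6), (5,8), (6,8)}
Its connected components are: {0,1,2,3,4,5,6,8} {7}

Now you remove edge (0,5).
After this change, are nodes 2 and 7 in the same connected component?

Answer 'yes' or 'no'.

Initial components: {0,1,2,3,4,5,6,8} {7}
Removing edge (0,5): not a bridge — component count unchanged at 2.
New components: {0,1,2,3,4,5,6,8} {7}
Are 2 and 7 in the same component? no

Answer: no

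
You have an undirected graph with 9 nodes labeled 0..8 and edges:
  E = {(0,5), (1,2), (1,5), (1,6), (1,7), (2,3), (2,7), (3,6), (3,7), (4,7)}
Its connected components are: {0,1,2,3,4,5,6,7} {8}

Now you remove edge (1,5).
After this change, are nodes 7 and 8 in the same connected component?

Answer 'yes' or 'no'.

Initial components: {0,1,2,3,4,5,6,7} {8}
Removing edge (1,5): it was a bridge — component count 2 -> 3.
New components: {0,5} {1,2,3,4,6,7} {8}
Are 7 and 8 in the same component? no

Answer: no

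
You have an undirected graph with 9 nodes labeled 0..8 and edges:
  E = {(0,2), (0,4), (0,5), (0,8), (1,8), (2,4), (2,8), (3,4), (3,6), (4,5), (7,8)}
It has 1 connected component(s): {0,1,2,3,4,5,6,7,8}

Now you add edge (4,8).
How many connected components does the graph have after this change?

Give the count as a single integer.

Answer: 1

Derivation:
Initial component count: 1
Add (4,8): endpoints already in same component. Count unchanged: 1.
New component count: 1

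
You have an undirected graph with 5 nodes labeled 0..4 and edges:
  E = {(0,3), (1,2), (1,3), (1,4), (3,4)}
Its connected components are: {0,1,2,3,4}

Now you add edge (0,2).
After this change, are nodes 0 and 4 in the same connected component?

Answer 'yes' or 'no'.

Initial components: {0,1,2,3,4}
Adding edge (0,2): both already in same component {0,1,2,3,4}. No change.
New components: {0,1,2,3,4}
Are 0 and 4 in the same component? yes

Answer: yes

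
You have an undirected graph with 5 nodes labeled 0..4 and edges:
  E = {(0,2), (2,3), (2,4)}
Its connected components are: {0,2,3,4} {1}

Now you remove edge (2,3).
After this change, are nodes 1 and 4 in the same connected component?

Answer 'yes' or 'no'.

Answer: no

Derivation:
Initial components: {0,2,3,4} {1}
Removing edge (2,3): it was a bridge — component count 2 -> 3.
New components: {0,2,4} {1} {3}
Are 1 and 4 in the same component? no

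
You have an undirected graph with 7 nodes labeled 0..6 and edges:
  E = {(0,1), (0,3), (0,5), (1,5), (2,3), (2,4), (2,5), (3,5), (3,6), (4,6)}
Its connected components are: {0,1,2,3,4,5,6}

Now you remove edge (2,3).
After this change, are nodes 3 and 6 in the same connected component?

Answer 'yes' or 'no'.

Answer: yes

Derivation:
Initial components: {0,1,2,3,4,5,6}
Removing edge (2,3): not a bridge — component count unchanged at 1.
New components: {0,1,2,3,4,5,6}
Are 3 and 6 in the same component? yes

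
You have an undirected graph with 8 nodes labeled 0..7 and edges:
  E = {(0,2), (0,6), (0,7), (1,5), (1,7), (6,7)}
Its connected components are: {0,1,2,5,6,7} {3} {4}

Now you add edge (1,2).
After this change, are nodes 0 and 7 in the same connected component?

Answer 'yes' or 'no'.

Answer: yes

Derivation:
Initial components: {0,1,2,5,6,7} {3} {4}
Adding edge (1,2): both already in same component {0,1,2,5,6,7}. No change.
New components: {0,1,2,5,6,7} {3} {4}
Are 0 and 7 in the same component? yes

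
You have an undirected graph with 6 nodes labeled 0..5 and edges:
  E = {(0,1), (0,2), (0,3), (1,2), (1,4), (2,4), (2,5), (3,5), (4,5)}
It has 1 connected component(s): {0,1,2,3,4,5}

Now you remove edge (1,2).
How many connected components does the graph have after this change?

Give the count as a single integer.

Answer: 1

Derivation:
Initial component count: 1
Remove (1,2): not a bridge. Count unchanged: 1.
  After removal, components: {0,1,2,3,4,5}
New component count: 1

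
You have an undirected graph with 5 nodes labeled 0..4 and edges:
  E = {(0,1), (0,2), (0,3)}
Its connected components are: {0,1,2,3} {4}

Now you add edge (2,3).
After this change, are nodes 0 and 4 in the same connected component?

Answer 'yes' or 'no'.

Initial components: {0,1,2,3} {4}
Adding edge (2,3): both already in same component {0,1,2,3}. No change.
New components: {0,1,2,3} {4}
Are 0 and 4 in the same component? no

Answer: no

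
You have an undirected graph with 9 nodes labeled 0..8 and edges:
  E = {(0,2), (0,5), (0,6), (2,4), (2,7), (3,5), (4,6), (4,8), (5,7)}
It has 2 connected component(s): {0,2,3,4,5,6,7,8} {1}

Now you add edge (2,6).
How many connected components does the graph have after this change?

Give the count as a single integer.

Answer: 2

Derivation:
Initial component count: 2
Add (2,6): endpoints already in same component. Count unchanged: 2.
New component count: 2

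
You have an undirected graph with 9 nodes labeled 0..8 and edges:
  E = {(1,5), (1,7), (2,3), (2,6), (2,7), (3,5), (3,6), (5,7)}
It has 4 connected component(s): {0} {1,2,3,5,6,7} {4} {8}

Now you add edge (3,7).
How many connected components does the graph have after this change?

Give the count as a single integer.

Answer: 4

Derivation:
Initial component count: 4
Add (3,7): endpoints already in same component. Count unchanged: 4.
New component count: 4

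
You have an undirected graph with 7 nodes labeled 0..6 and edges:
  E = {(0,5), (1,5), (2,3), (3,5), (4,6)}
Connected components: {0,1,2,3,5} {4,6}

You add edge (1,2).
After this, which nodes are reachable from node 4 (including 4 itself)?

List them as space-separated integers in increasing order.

Before: nodes reachable from 4: {4,6}
Adding (1,2): both endpoints already in same component. Reachability from 4 unchanged.
After: nodes reachable from 4: {4,6}

Answer: 4 6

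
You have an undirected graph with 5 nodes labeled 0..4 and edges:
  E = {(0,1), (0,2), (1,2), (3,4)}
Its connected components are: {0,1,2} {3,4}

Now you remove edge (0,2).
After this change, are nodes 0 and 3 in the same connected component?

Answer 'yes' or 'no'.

Answer: no

Derivation:
Initial components: {0,1,2} {3,4}
Removing edge (0,2): not a bridge — component count unchanged at 2.
New components: {0,1,2} {3,4}
Are 0 and 3 in the same component? no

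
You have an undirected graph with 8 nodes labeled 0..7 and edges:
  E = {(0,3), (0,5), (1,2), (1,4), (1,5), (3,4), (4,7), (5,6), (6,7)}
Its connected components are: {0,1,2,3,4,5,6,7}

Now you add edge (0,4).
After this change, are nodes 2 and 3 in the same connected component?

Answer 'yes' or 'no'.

Answer: yes

Derivation:
Initial components: {0,1,2,3,4,5,6,7}
Adding edge (0,4): both already in same component {0,1,2,3,4,5,6,7}. No change.
New components: {0,1,2,3,4,5,6,7}
Are 2 and 3 in the same component? yes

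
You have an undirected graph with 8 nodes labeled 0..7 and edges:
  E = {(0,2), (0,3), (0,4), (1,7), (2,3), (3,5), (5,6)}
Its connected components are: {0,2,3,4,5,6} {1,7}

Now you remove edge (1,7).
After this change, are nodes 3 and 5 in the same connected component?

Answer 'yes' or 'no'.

Answer: yes

Derivation:
Initial components: {0,2,3,4,5,6} {1,7}
Removing edge (1,7): it was a bridge — component count 2 -> 3.
New components: {0,2,3,4,5,6} {1} {7}
Are 3 and 5 in the same component? yes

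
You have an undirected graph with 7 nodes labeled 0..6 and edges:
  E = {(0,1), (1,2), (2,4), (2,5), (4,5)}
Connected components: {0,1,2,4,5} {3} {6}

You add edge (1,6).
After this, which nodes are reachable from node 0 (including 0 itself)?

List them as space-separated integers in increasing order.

Answer: 0 1 2 4 5 6

Derivation:
Before: nodes reachable from 0: {0,1,2,4,5}
Adding (1,6): merges 0's component with another. Reachability grows.
After: nodes reachable from 0: {0,1,2,4,5,6}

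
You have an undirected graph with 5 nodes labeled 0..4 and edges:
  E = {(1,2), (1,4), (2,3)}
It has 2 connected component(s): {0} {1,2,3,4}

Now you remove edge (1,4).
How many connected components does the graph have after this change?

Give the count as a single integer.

Initial component count: 2
Remove (1,4): it was a bridge. Count increases: 2 -> 3.
  After removal, components: {0} {1,2,3} {4}
New component count: 3

Answer: 3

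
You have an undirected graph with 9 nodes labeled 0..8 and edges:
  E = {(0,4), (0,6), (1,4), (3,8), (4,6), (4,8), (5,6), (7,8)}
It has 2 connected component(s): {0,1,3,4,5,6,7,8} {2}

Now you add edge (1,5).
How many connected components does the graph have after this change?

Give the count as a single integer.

Initial component count: 2
Add (1,5): endpoints already in same component. Count unchanged: 2.
New component count: 2

Answer: 2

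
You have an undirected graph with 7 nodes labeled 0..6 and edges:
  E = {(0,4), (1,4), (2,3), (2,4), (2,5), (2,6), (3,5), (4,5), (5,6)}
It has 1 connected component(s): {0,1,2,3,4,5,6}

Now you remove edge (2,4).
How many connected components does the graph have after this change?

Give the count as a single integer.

Initial component count: 1
Remove (2,4): not a bridge. Count unchanged: 1.
  After removal, components: {0,1,2,3,4,5,6}
New component count: 1

Answer: 1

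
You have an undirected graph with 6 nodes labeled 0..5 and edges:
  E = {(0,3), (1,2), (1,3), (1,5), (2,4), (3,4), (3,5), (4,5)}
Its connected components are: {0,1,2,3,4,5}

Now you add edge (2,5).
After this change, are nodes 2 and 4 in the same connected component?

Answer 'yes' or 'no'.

Initial components: {0,1,2,3,4,5}
Adding edge (2,5): both already in same component {0,1,2,3,4,5}. No change.
New components: {0,1,2,3,4,5}
Are 2 and 4 in the same component? yes

Answer: yes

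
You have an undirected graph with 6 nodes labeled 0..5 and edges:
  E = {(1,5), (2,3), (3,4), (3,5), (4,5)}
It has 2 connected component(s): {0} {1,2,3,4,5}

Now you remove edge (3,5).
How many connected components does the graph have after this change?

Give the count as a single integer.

Answer: 2

Derivation:
Initial component count: 2
Remove (3,5): not a bridge. Count unchanged: 2.
  After removal, components: {0} {1,2,3,4,5}
New component count: 2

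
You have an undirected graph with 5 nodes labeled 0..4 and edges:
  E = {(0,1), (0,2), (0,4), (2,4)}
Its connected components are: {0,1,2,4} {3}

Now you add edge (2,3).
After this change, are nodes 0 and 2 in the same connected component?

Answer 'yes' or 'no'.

Answer: yes

Derivation:
Initial components: {0,1,2,4} {3}
Adding edge (2,3): merges {0,1,2,4} and {3}.
New components: {0,1,2,3,4}
Are 0 and 2 in the same component? yes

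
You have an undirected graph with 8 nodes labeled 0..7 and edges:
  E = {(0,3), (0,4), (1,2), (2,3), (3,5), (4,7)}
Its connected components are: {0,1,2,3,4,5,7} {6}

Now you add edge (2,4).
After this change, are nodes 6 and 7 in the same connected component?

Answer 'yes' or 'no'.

Initial components: {0,1,2,3,4,5,7} {6}
Adding edge (2,4): both already in same component {0,1,2,3,4,5,7}. No change.
New components: {0,1,2,3,4,5,7} {6}
Are 6 and 7 in the same component? no

Answer: no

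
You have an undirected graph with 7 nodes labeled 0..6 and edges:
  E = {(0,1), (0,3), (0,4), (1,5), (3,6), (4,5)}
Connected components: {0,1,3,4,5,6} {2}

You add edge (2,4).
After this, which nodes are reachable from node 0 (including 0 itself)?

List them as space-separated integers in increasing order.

Answer: 0 1 2 3 4 5 6

Derivation:
Before: nodes reachable from 0: {0,1,3,4,5,6}
Adding (2,4): merges 0's component with another. Reachability grows.
After: nodes reachable from 0: {0,1,2,3,4,5,6}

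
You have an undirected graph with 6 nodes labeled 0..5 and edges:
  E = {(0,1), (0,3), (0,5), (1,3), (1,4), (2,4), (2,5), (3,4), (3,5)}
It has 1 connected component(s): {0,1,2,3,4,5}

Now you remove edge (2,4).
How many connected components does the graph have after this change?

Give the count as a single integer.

Answer: 1

Derivation:
Initial component count: 1
Remove (2,4): not a bridge. Count unchanged: 1.
  After removal, components: {0,1,2,3,4,5}
New component count: 1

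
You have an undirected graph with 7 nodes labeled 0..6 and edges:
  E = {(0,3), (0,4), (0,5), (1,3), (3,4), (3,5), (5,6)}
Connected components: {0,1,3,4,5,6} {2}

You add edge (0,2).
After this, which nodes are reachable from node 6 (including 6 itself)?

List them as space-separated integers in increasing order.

Before: nodes reachable from 6: {0,1,3,4,5,6}
Adding (0,2): merges 6's component with another. Reachability grows.
After: nodes reachable from 6: {0,1,2,3,4,5,6}

Answer: 0 1 2 3 4 5 6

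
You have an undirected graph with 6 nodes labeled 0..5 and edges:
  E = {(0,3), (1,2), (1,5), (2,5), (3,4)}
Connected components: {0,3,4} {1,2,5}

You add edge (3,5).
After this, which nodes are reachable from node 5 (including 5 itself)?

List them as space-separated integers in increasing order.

Answer: 0 1 2 3 4 5

Derivation:
Before: nodes reachable from 5: {1,2,5}
Adding (3,5): merges 5's component with another. Reachability grows.
After: nodes reachable from 5: {0,1,2,3,4,5}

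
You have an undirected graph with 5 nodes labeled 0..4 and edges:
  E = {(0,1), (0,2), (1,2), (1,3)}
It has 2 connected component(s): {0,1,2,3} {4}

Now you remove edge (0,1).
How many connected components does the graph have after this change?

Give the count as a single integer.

Initial component count: 2
Remove (0,1): not a bridge. Count unchanged: 2.
  After removal, components: {0,1,2,3} {4}
New component count: 2

Answer: 2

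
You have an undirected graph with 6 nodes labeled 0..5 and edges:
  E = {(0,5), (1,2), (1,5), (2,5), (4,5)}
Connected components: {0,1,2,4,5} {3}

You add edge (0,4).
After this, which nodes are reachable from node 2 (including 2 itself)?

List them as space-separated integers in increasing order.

Answer: 0 1 2 4 5

Derivation:
Before: nodes reachable from 2: {0,1,2,4,5}
Adding (0,4): both endpoints already in same component. Reachability from 2 unchanged.
After: nodes reachable from 2: {0,1,2,4,5}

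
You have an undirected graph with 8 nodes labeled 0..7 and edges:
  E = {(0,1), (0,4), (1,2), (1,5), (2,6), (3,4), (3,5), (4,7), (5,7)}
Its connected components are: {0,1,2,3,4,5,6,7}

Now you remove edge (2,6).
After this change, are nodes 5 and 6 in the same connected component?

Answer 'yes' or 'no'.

Initial components: {0,1,2,3,4,5,6,7}
Removing edge (2,6): it was a bridge — component count 1 -> 2.
New components: {0,1,2,3,4,5,7} {6}
Are 5 and 6 in the same component? no

Answer: no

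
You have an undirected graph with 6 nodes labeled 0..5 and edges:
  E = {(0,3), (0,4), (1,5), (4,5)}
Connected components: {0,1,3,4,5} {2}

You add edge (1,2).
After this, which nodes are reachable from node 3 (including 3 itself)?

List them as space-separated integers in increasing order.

Answer: 0 1 2 3 4 5

Derivation:
Before: nodes reachable from 3: {0,1,3,4,5}
Adding (1,2): merges 3's component with another. Reachability grows.
After: nodes reachable from 3: {0,1,2,3,4,5}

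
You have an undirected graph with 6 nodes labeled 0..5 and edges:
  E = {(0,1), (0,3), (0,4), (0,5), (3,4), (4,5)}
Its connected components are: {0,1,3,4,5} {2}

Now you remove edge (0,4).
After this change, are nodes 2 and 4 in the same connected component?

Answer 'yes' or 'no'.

Initial components: {0,1,3,4,5} {2}
Removing edge (0,4): not a bridge — component count unchanged at 2.
New components: {0,1,3,4,5} {2}
Are 2 and 4 in the same component? no

Answer: no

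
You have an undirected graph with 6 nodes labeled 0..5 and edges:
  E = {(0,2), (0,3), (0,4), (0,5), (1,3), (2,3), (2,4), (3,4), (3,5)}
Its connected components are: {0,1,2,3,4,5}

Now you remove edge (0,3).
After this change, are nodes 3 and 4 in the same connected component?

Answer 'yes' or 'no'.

Answer: yes

Derivation:
Initial components: {0,1,2,3,4,5}
Removing edge (0,3): not a bridge — component count unchanged at 1.
New components: {0,1,2,3,4,5}
Are 3 and 4 in the same component? yes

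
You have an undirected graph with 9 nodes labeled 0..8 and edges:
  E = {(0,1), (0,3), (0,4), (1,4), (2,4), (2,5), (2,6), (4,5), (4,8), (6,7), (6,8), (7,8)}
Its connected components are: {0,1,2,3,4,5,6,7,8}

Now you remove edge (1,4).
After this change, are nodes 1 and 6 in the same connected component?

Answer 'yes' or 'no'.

Initial components: {0,1,2,3,4,5,6,7,8}
Removing edge (1,4): not a bridge — component count unchanged at 1.
New components: {0,1,2,3,4,5,6,7,8}
Are 1 and 6 in the same component? yes

Answer: yes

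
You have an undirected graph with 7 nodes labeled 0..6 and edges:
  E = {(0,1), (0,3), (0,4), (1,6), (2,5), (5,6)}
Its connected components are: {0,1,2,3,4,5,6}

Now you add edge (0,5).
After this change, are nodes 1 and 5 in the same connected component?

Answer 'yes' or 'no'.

Initial components: {0,1,2,3,4,5,6}
Adding edge (0,5): both already in same component {0,1,2,3,4,5,6}. No change.
New components: {0,1,2,3,4,5,6}
Are 1 and 5 in the same component? yes

Answer: yes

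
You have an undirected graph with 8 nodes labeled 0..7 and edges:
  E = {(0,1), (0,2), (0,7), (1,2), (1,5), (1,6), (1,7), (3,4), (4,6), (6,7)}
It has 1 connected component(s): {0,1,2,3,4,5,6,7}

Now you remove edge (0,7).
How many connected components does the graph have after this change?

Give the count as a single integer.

Answer: 1

Derivation:
Initial component count: 1
Remove (0,7): not a bridge. Count unchanged: 1.
  After removal, components: {0,1,2,3,4,5,6,7}
New component count: 1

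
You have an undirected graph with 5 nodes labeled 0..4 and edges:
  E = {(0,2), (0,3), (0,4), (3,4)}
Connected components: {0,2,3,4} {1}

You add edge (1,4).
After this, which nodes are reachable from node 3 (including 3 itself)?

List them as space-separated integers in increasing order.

Answer: 0 1 2 3 4

Derivation:
Before: nodes reachable from 3: {0,2,3,4}
Adding (1,4): merges 3's component with another. Reachability grows.
After: nodes reachable from 3: {0,1,2,3,4}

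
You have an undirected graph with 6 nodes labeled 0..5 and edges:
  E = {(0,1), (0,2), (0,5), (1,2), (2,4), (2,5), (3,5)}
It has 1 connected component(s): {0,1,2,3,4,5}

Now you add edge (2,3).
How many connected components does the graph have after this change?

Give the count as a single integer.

Initial component count: 1
Add (2,3): endpoints already in same component. Count unchanged: 1.
New component count: 1

Answer: 1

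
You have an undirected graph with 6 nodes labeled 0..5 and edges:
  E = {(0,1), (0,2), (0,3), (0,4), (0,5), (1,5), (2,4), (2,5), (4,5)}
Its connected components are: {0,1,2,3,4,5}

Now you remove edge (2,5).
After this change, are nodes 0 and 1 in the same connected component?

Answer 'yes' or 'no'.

Initial components: {0,1,2,3,4,5}
Removing edge (2,5): not a bridge — component count unchanged at 1.
New components: {0,1,2,3,4,5}
Are 0 and 1 in the same component? yes

Answer: yes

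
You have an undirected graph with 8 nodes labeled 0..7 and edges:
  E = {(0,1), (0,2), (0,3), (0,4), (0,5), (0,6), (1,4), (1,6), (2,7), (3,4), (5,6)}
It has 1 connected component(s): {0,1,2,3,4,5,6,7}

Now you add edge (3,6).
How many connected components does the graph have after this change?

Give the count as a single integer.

Answer: 1

Derivation:
Initial component count: 1
Add (3,6): endpoints already in same component. Count unchanged: 1.
New component count: 1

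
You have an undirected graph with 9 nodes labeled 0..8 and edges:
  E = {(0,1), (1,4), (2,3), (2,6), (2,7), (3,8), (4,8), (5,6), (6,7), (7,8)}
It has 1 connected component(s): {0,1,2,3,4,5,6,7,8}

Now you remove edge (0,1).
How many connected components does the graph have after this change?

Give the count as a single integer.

Initial component count: 1
Remove (0,1): it was a bridge. Count increases: 1 -> 2.
  After removal, components: {0} {1,2,3,4,5,6,7,8}
New component count: 2

Answer: 2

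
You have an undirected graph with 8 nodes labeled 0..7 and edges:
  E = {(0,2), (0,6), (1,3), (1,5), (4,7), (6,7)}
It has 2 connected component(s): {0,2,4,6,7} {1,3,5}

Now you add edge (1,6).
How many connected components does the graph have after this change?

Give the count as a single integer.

Answer: 1

Derivation:
Initial component count: 2
Add (1,6): merges two components. Count decreases: 2 -> 1.
New component count: 1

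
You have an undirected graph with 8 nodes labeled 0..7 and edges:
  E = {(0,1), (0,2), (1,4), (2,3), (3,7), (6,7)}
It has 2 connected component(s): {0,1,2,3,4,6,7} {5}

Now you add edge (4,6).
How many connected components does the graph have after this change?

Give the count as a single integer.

Answer: 2

Derivation:
Initial component count: 2
Add (4,6): endpoints already in same component. Count unchanged: 2.
New component count: 2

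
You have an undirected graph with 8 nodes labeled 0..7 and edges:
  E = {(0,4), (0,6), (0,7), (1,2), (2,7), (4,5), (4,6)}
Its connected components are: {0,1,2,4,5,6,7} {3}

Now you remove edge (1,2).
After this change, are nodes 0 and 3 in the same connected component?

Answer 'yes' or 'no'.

Answer: no

Derivation:
Initial components: {0,1,2,4,5,6,7} {3}
Removing edge (1,2): it was a bridge — component count 2 -> 3.
New components: {0,2,4,5,6,7} {1} {3}
Are 0 and 3 in the same component? no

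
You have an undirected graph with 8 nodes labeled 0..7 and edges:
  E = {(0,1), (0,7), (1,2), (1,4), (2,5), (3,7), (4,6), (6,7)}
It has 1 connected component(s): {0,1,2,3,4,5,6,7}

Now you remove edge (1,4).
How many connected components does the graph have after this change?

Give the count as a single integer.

Answer: 1

Derivation:
Initial component count: 1
Remove (1,4): not a bridge. Count unchanged: 1.
  After removal, components: {0,1,2,3,4,5,6,7}
New component count: 1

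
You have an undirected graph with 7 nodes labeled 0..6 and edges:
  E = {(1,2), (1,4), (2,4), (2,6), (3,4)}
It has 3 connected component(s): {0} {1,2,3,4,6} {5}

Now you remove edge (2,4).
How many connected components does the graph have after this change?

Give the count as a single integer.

Initial component count: 3
Remove (2,4): not a bridge. Count unchanged: 3.
  After removal, components: {0} {1,2,3,4,6} {5}
New component count: 3

Answer: 3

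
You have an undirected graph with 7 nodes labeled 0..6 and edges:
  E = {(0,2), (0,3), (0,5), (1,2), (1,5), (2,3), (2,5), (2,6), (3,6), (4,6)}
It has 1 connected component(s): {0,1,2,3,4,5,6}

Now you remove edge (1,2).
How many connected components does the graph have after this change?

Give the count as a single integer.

Answer: 1

Derivation:
Initial component count: 1
Remove (1,2): not a bridge. Count unchanged: 1.
  After removal, components: {0,1,2,3,4,5,6}
New component count: 1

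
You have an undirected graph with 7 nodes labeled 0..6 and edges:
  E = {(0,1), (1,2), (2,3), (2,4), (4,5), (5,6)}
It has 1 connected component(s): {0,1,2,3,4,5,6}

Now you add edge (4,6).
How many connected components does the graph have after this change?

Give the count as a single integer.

Answer: 1

Derivation:
Initial component count: 1
Add (4,6): endpoints already in same component. Count unchanged: 1.
New component count: 1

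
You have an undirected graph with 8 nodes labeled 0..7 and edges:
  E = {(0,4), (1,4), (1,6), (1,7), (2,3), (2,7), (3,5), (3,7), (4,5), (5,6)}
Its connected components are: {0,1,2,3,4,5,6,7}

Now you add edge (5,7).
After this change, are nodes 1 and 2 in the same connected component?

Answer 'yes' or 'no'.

Initial components: {0,1,2,3,4,5,6,7}
Adding edge (5,7): both already in same component {0,1,2,3,4,5,6,7}. No change.
New components: {0,1,2,3,4,5,6,7}
Are 1 and 2 in the same component? yes

Answer: yes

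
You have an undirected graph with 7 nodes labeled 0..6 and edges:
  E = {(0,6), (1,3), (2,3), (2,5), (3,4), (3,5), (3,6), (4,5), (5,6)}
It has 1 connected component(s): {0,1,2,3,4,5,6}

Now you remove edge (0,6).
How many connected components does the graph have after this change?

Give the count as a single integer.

Answer: 2

Derivation:
Initial component count: 1
Remove (0,6): it was a bridge. Count increases: 1 -> 2.
  After removal, components: {0} {1,2,3,4,5,6}
New component count: 2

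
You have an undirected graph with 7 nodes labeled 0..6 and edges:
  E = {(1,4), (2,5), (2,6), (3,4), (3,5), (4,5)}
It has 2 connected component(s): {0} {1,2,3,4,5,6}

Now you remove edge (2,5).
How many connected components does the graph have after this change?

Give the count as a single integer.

Initial component count: 2
Remove (2,5): it was a bridge. Count increases: 2 -> 3.
  After removal, components: {0} {1,3,4,5} {2,6}
New component count: 3

Answer: 3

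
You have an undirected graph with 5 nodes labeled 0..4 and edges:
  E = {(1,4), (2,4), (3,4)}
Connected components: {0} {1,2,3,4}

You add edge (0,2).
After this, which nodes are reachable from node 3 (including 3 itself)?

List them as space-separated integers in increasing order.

Answer: 0 1 2 3 4

Derivation:
Before: nodes reachable from 3: {1,2,3,4}
Adding (0,2): merges 3's component with another. Reachability grows.
After: nodes reachable from 3: {0,1,2,3,4}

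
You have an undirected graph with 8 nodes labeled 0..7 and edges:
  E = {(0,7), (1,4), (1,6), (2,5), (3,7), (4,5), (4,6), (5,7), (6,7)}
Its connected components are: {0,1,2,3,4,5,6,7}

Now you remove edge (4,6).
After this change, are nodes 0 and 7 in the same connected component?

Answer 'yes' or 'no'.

Answer: yes

Derivation:
Initial components: {0,1,2,3,4,5,6,7}
Removing edge (4,6): not a bridge — component count unchanged at 1.
New components: {0,1,2,3,4,5,6,7}
Are 0 and 7 in the same component? yes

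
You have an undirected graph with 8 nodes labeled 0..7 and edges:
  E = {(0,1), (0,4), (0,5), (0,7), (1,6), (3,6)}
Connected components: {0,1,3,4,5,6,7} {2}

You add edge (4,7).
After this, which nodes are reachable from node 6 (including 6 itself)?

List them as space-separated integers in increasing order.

Before: nodes reachable from 6: {0,1,3,4,5,6,7}
Adding (4,7): both endpoints already in same component. Reachability from 6 unchanged.
After: nodes reachable from 6: {0,1,3,4,5,6,7}

Answer: 0 1 3 4 5 6 7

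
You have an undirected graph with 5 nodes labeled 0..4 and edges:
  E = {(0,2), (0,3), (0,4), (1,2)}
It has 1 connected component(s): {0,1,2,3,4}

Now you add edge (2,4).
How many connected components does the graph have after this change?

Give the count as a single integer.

Answer: 1

Derivation:
Initial component count: 1
Add (2,4): endpoints already in same component. Count unchanged: 1.
New component count: 1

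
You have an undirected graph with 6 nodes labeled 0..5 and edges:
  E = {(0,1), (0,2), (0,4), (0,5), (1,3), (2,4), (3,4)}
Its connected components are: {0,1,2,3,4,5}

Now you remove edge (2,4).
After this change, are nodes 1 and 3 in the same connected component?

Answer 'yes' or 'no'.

Initial components: {0,1,2,3,4,5}
Removing edge (2,4): not a bridge — component count unchanged at 1.
New components: {0,1,2,3,4,5}
Are 1 and 3 in the same component? yes

Answer: yes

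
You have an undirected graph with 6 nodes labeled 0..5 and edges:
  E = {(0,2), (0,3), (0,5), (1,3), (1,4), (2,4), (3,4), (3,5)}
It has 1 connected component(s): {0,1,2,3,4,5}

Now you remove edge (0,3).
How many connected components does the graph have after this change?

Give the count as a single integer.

Answer: 1

Derivation:
Initial component count: 1
Remove (0,3): not a bridge. Count unchanged: 1.
  After removal, components: {0,1,2,3,4,5}
New component count: 1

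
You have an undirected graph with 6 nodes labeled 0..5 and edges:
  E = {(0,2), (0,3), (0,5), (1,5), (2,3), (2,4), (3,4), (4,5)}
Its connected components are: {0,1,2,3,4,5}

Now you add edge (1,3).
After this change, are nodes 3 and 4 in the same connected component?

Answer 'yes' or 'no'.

Answer: yes

Derivation:
Initial components: {0,1,2,3,4,5}
Adding edge (1,3): both already in same component {0,1,2,3,4,5}. No change.
New components: {0,1,2,3,4,5}
Are 3 and 4 in the same component? yes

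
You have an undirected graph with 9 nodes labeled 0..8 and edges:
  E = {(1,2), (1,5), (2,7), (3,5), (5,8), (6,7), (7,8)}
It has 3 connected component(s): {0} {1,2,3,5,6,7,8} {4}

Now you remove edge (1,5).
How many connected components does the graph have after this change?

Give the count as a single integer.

Answer: 3

Derivation:
Initial component count: 3
Remove (1,5): not a bridge. Count unchanged: 3.
  After removal, components: {0} {1,2,3,5,6,7,8} {4}
New component count: 3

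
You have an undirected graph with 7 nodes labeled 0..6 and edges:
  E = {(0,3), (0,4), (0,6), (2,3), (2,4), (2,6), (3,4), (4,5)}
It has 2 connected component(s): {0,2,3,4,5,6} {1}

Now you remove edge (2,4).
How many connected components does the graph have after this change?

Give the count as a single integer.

Answer: 2

Derivation:
Initial component count: 2
Remove (2,4): not a bridge. Count unchanged: 2.
  After removal, components: {0,2,3,4,5,6} {1}
New component count: 2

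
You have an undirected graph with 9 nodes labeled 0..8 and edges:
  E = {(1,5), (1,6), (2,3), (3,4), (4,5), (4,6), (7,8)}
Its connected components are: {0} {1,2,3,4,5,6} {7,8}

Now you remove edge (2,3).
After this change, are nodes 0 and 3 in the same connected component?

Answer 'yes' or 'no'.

Answer: no

Derivation:
Initial components: {0} {1,2,3,4,5,6} {7,8}
Removing edge (2,3): it was a bridge — component count 3 -> 4.
New components: {0} {1,3,4,5,6} {2} {7,8}
Are 0 and 3 in the same component? no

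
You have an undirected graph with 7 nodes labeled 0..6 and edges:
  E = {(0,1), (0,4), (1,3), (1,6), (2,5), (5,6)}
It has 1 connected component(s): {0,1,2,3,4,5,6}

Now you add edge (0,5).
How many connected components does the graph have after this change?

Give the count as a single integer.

Answer: 1

Derivation:
Initial component count: 1
Add (0,5): endpoints already in same component. Count unchanged: 1.
New component count: 1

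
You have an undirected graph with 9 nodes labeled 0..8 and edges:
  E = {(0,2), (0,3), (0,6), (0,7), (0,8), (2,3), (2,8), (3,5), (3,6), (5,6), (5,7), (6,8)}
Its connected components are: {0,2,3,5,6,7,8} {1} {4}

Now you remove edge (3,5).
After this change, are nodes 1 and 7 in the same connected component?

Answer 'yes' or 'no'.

Answer: no

Derivation:
Initial components: {0,2,3,5,6,7,8} {1} {4}
Removing edge (3,5): not a bridge — component count unchanged at 3.
New components: {0,2,3,5,6,7,8} {1} {4}
Are 1 and 7 in the same component? no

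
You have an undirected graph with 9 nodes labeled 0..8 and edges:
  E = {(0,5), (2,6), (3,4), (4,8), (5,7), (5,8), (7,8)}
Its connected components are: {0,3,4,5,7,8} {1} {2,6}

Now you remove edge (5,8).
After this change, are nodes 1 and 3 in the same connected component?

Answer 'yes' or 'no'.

Answer: no

Derivation:
Initial components: {0,3,4,5,7,8} {1} {2,6}
Removing edge (5,8): not a bridge — component count unchanged at 3.
New components: {0,3,4,5,7,8} {1} {2,6}
Are 1 and 3 in the same component? no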